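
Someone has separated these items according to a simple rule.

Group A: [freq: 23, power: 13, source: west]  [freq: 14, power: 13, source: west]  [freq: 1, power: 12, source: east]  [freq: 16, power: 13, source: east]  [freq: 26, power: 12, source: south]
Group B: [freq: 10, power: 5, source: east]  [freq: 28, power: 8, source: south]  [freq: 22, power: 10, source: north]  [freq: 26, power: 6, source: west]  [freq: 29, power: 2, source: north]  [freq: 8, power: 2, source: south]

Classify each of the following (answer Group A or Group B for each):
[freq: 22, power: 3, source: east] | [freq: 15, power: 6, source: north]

Group B, Group B

A rule that fits every label: power ≥ 12 — true of each 'Group A' example, false of each 'Group B' one.
[freq: 22, power: 3, source: east]: power = 3 — doesn't qualify, so Group B. [freq: 15, power: 6, source: north]: power = 6 — doesn't qualify, so Group B.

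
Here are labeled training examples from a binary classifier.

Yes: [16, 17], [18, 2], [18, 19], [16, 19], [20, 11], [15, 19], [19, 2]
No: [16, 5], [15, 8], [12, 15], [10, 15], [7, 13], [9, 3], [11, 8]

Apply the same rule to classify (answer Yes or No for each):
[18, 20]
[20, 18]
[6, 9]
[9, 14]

Yes, Yes, No, No

'Yes' ⟺ max ≥ 17.
Yes: [18, 20], since max 20.
Yes: [20, 18], since max 20.
No: [6, 9], since max 9.
No: [9, 14], since max 14.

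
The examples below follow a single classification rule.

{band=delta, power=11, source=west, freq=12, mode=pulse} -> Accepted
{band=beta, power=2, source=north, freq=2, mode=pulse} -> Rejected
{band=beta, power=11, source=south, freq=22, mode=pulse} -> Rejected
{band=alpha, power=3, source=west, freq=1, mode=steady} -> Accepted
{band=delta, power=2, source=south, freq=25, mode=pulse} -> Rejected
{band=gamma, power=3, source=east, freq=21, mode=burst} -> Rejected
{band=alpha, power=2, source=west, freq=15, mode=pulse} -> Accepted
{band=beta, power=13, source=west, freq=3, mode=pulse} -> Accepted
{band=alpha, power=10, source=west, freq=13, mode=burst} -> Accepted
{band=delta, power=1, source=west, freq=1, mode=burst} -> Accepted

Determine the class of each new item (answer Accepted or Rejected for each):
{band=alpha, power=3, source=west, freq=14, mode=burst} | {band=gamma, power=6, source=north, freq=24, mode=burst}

The simplest hypothesis consistent with all the labels is: source is west.
{band=alpha, power=3, source=west, freq=14, mode=burst} → source is west → Accepted.
{band=gamma, power=6, source=north, freq=24, mode=burst} → source is north → Rejected.

Accepted, Rejected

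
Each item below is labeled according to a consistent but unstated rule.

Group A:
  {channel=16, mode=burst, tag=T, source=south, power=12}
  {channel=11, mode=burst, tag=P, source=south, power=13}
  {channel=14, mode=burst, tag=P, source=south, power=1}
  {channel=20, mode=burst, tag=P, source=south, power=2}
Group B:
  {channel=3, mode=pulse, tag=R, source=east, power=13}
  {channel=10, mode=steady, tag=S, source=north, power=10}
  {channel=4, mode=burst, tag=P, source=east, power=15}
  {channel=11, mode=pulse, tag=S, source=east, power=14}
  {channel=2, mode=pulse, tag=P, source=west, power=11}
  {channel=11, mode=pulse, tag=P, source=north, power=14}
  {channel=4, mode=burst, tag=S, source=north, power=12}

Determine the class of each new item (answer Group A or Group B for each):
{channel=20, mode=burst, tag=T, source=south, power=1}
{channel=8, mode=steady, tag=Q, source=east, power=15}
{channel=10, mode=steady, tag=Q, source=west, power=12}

Group A, Group B, Group B

The distinguishing property — source is south — holds for all the 'Group A' cases and none of the 'Group B' cases.
{channel=20, mode=burst, tag=T, source=south, power=1}: Group A (source is south). {channel=8, mode=steady, tag=Q, source=east, power=15}: Group B (source is east). {channel=10, mode=steady, tag=Q, source=west, power=12}: Group B (source is west).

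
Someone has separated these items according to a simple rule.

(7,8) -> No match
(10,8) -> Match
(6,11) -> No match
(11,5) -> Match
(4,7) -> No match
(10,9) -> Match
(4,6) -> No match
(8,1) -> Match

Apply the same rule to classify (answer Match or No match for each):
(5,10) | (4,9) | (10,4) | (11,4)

No match, No match, Match, Match

The simplest hypothesis consistent with all the labels is: first > second.
No match: (5,10), since 5 < 10. No match: (4,9), since 4 < 9. Match: (10,4), since 10 > 4. Match: (11,4), since 11 > 4.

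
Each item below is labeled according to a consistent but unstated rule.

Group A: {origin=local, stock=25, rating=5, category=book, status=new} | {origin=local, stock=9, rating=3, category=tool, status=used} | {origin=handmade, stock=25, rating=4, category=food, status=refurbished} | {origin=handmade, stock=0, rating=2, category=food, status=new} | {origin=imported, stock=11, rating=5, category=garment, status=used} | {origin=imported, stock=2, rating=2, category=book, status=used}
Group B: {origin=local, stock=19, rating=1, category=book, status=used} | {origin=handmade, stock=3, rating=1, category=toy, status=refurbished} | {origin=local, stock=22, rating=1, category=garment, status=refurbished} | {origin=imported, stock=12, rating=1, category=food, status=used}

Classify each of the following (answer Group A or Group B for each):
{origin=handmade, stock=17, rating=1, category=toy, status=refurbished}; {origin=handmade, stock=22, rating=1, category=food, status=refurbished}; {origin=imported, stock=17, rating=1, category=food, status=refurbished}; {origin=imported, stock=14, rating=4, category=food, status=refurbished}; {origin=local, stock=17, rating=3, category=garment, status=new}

Every 'Group A' example satisfies: rating ≥ 2. None of the 'Group B' examples do.

Group B, Group B, Group B, Group A, Group A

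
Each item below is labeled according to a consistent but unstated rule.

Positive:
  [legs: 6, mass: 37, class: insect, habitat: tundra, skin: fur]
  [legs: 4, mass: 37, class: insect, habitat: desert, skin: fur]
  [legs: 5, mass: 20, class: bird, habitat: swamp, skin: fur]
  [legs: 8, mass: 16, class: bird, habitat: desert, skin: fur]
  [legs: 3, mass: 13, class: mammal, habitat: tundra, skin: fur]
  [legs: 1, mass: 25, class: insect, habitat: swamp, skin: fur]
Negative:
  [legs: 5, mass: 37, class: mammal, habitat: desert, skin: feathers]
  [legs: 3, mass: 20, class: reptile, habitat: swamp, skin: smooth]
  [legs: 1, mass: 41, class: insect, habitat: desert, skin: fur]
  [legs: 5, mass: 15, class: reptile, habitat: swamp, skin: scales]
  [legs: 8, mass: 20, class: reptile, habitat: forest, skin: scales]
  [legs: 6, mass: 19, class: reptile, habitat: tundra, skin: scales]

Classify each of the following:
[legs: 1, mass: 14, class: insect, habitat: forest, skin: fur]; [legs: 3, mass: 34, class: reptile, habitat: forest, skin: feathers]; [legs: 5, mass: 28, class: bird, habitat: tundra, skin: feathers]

'Positive' ⟺ skin is fur AND mass ≤ 37.
[legs: 1, mass: 14, class: insect, habitat: forest, skin: fur] — skin is fur, mass = 14, hence Positive. [legs: 3, mass: 34, class: reptile, habitat: forest, skin: feathers] — skin is feathers, mass = 34, hence Negative. [legs: 5, mass: 28, class: bird, habitat: tundra, skin: feathers] — skin is feathers, mass = 28, hence Negative.

Positive, Negative, Negative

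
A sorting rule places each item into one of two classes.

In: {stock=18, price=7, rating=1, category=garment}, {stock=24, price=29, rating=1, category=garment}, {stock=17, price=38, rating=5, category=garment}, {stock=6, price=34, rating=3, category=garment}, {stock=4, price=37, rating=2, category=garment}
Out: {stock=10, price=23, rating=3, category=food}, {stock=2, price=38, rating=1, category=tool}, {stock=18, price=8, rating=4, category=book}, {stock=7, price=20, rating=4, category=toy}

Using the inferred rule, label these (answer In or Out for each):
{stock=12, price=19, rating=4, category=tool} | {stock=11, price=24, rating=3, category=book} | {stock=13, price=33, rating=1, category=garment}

Out, Out, In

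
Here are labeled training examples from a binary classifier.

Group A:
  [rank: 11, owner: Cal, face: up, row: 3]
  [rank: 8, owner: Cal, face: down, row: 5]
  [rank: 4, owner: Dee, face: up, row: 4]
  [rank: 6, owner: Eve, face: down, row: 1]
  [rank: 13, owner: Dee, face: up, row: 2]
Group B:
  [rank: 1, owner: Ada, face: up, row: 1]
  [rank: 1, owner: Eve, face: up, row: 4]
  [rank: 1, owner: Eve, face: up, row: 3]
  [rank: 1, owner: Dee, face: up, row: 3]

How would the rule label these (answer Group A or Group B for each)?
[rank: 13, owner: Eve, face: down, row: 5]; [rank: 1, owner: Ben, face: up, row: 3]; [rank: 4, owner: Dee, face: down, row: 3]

The distinguishing property — rank ≥ 4 — holds for all the 'Group A' cases and none of the 'Group B' cases.
Group A: [rank: 13, owner: Eve, face: down, row: 5], since rank = 13. Group B: [rank: 1, owner: Ben, face: up, row: 3], since rank = 1. Group A: [rank: 4, owner: Dee, face: down, row: 3], since rank = 4.

Group A, Group B, Group A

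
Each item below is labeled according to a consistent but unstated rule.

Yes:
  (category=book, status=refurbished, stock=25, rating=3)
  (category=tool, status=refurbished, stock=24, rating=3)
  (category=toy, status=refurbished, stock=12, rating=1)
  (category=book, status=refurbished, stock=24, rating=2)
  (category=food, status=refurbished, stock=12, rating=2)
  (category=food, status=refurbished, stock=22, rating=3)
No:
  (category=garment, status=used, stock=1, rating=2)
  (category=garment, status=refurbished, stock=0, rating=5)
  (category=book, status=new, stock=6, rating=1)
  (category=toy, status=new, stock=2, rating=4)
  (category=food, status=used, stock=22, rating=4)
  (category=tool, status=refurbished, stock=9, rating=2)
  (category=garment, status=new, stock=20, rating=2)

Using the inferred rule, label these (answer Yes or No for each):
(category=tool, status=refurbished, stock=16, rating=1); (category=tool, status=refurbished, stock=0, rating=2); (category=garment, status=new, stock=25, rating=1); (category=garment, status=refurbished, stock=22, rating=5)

Every 'Yes' example satisfies: status is refurbished AND stock ≥ 12. None of the 'No' examples do.
(category=tool, status=refurbished, stock=16, rating=1) → status is refurbished, stock = 16 → Yes.
(category=tool, status=refurbished, stock=0, rating=2) → status is refurbished, stock = 0 → No.
(category=garment, status=new, stock=25, rating=1) → status is new, stock = 25 → No.
(category=garment, status=refurbished, stock=22, rating=5) → status is refurbished, stock = 22 → Yes.

Yes, No, No, Yes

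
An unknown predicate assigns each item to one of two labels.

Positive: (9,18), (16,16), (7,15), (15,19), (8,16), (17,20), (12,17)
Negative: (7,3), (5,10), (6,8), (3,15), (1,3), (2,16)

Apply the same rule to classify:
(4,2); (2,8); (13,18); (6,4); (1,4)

'Positive' ⟺ sum ≥ 22.

Negative, Negative, Positive, Negative, Negative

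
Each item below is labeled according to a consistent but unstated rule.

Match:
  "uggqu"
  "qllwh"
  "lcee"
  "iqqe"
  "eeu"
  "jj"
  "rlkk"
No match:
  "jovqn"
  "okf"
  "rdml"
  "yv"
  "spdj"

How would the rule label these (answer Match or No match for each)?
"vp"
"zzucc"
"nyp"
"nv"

The pattern is that an item is 'Match' exactly when: has a double letter.
"vp" → no doubled letter → No match. "zzucc" → 'zz' doubled → Match. "nyp" → no doubled letter → No match. "nv" → no doubled letter → No match.

No match, Match, No match, No match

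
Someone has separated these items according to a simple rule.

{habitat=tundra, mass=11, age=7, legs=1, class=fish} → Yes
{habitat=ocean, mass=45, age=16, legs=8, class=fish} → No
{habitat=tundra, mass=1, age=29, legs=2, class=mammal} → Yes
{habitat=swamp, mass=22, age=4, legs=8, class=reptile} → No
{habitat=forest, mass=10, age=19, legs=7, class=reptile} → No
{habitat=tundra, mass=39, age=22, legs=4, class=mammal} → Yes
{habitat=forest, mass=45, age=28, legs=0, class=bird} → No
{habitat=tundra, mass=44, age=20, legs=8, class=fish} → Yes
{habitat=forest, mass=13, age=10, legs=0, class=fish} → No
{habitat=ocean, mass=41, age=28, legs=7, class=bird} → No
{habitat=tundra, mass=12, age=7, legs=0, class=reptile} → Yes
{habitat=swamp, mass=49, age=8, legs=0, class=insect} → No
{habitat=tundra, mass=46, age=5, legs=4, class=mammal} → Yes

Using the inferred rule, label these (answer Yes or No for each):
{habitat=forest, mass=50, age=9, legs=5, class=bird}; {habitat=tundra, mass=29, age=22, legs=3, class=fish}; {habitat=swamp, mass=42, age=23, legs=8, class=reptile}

No, Yes, No

The simplest hypothesis consistent with all the labels is: habitat is tundra.
{habitat=forest, mass=50, age=9, legs=5, class=bird} — habitat is forest, hence No.
{habitat=tundra, mass=29, age=22, legs=3, class=fish} — habitat is tundra, hence Yes.
{habitat=swamp, mass=42, age=23, legs=8, class=reptile} — habitat is swamp, hence No.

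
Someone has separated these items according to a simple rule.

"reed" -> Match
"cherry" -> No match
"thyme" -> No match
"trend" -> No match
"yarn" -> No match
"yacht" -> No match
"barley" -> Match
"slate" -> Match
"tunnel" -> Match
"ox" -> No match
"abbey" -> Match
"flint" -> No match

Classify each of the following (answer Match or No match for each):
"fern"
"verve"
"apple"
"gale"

No match, Match, Match, Match

One predicate separates the groups cleanly: has ≥ 2 vowels.
"fern": 1 vowel — doesn't match, so No match. "verve": 2 vowels — satisfies this, so Match. "apple": 2 vowels — satisfies this, so Match. "gale": 2 vowels — satisfies this, so Match.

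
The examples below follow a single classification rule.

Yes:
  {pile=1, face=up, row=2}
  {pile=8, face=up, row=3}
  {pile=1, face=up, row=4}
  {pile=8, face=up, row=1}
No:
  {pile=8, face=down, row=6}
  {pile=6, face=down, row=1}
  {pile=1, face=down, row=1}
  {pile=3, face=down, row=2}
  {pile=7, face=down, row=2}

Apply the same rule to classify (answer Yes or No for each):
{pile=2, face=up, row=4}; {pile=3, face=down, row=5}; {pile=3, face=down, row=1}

Yes, No, No

Every 'Yes' example satisfies: face is up. None of the 'No' examples do.
Yes: {pile=2, face=up, row=4}, since face is up. No: {pile=3, face=down, row=5}, since face is down. No: {pile=3, face=down, row=1}, since face is down.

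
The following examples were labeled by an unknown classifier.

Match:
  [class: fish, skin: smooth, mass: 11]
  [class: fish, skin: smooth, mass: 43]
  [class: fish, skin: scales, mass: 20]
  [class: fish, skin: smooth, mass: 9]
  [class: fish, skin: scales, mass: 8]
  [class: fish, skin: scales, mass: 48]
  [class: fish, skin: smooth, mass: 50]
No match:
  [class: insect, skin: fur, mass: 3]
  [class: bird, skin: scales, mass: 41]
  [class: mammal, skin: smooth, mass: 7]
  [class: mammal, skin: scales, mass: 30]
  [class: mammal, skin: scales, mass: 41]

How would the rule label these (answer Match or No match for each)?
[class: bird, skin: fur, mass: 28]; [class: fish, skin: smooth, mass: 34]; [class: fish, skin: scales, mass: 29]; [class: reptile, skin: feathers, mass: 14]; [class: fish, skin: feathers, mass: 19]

No match, Match, Match, No match, Match

Comparing the two groups points to one rule — class is fish.
[class: bird, skin: fur, mass: 28]: class is bird, does not fit → No match. [class: fish, skin: smooth, mass: 34]: class is fish, satisfies this → Match. [class: fish, skin: scales, mass: 29]: class is fish, satisfies this → Match. [class: reptile, skin: feathers, mass: 14]: class is reptile, does not fit → No match. [class: fish, skin: feathers, mass: 19]: class is fish, satisfies this → Match.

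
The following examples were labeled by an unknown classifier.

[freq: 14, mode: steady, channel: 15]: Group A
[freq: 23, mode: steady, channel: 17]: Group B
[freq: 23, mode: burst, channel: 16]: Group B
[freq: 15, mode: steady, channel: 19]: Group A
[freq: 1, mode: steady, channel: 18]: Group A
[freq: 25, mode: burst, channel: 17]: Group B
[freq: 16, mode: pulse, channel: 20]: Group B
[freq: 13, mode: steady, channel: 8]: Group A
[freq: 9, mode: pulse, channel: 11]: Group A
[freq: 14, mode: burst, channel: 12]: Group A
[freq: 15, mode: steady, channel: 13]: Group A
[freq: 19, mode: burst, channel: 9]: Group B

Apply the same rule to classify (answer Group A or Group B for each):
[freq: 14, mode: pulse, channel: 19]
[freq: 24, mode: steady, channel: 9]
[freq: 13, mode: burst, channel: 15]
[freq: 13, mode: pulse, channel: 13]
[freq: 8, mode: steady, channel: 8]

The common property of the 'Group A' items is: freq ≤ 15. No 'Group B' item has it.

Group A, Group B, Group A, Group A, Group A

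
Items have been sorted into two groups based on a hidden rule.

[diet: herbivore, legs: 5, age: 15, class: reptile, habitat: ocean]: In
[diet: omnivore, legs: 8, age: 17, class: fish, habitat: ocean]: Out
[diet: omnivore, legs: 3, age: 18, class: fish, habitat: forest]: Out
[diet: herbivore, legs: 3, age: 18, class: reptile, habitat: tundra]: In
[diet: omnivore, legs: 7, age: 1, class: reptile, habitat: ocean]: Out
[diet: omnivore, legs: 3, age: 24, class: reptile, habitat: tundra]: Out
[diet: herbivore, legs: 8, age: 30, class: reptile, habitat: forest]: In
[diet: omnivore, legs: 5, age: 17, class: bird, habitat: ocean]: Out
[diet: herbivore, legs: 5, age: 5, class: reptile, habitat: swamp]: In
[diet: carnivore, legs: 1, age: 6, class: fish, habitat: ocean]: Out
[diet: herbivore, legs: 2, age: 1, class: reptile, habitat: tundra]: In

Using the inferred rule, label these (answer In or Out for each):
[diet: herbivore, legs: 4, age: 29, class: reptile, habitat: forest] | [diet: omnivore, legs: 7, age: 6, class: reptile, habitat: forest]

In, Out

Every 'In' example satisfies: diet is herbivore. None of the 'Out' examples do.
[diet: herbivore, legs: 4, age: 29, class: reptile, habitat: forest]: diet is herbivore, checks out → In. [diet: omnivore, legs: 7, age: 6, class: reptile, habitat: forest]: diet is omnivore, fails this test → Out.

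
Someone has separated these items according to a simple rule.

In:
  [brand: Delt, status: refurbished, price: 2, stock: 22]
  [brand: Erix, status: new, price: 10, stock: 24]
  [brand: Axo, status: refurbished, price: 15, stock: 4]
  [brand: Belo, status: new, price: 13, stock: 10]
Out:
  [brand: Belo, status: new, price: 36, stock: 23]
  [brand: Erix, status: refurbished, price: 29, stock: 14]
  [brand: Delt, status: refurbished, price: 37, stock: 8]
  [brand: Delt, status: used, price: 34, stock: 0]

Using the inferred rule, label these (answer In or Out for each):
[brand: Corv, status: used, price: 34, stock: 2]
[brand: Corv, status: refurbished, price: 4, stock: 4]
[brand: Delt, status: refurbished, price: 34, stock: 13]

Out, In, Out

Rule: price ≤ 15. This holds for each 'In' example and fails for each 'Out' one.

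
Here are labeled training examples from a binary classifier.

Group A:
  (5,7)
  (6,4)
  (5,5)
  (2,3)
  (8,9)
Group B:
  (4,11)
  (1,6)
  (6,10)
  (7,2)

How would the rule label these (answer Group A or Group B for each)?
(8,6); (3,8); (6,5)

The distinguishing property — |first − second| ≤ 2 — holds for all the 'Group A' cases and none of the 'Group B' cases.
(8,6) — |8−6| = 2, hence Group A. (3,8) — |3−8| = 5, hence Group B. (6,5) — |6−5| = 1, hence Group A.

Group A, Group B, Group A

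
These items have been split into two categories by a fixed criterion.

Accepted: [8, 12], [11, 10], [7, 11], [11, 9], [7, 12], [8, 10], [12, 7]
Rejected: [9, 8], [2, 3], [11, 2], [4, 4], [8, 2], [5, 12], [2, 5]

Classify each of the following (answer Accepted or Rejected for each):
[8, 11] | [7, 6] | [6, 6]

Accepted, Rejected, Rejected

A rule that fits every label: sum ≥ 18 — true of each 'Accepted' example, false of each 'Rejected' one.
[8, 11]: 8+11 = 19 — qualifies, so Accepted. [7, 6]: 7+6 = 13 — lacks this property, so Rejected. [6, 6]: 6+6 = 12 — lacks this property, so Rejected.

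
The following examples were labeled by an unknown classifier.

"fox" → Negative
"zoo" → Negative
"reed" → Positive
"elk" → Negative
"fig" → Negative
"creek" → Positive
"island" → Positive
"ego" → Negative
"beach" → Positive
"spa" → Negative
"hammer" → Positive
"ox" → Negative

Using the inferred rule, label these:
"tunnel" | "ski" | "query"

Positive, Negative, Positive

One predicate separates the groups cleanly: length ≥ 4.
"tunnel" → length 6 → Positive. "ski" → length 3 → Negative. "query" → length 5 → Positive.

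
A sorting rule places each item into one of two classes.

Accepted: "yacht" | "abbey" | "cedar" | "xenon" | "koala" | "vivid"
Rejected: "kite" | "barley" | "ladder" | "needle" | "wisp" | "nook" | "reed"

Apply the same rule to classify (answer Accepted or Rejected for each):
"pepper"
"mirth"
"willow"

Rejected, Accepted, Rejected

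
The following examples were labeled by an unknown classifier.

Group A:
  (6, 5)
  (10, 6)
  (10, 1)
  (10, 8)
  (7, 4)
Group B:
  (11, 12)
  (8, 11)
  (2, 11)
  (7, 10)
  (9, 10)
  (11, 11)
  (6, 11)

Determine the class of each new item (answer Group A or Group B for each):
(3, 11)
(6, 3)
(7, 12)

Group B, Group A, Group B

The classifier is using: first > second.
(3, 11): Group B (3 < 11).
(6, 3): Group A (6 > 3).
(7, 12): Group B (7 < 12).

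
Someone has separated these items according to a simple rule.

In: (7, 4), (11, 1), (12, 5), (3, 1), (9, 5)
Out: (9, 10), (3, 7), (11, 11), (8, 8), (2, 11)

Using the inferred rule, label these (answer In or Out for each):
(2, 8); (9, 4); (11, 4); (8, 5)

A rule that fits every label: first > second — true of each 'In' example, false of each 'Out' one.

Out, In, In, In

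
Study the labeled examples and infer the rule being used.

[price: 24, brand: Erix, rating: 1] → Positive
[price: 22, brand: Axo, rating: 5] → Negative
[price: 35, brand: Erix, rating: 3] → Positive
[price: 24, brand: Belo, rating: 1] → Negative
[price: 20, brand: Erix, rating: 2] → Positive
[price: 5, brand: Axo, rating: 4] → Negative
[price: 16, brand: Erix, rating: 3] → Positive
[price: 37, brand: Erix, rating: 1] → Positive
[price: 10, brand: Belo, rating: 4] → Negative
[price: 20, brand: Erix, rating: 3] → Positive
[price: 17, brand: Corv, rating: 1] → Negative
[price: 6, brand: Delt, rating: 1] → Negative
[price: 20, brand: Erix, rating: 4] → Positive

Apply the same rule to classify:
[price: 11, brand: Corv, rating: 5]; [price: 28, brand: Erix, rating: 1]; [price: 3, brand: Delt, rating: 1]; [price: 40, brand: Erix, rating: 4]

Negative, Positive, Negative, Positive

Looking at the examples, the only property every 'Positive' case has and every 'Negative' case lacks is: brand is Erix.
[price: 11, brand: Corv, rating: 5]: brand is Corv, does not pass → Negative. [price: 28, brand: Erix, rating: 1]: brand is Erix, checks out → Positive. [price: 3, brand: Delt, rating: 1]: brand is Delt, does not pass → Negative. [price: 40, brand: Erix, rating: 4]: brand is Erix, checks out → Positive.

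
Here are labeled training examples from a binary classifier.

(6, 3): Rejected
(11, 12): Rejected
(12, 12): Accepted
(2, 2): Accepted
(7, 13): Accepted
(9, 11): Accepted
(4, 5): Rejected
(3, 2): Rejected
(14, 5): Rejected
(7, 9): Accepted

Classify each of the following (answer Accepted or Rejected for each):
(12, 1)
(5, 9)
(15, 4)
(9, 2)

Rejected, Accepted, Rejected, Rejected

The rule appears to be: sum is even.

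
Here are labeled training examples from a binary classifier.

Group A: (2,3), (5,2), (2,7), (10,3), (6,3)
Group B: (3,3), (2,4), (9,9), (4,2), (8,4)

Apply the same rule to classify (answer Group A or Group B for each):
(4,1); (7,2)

One predicate separates the groups cleanly: sum is odd.
(4,1) → 4+1 = 5 → Group A. (7,2) → 7+2 = 9 → Group A.

Group A, Group A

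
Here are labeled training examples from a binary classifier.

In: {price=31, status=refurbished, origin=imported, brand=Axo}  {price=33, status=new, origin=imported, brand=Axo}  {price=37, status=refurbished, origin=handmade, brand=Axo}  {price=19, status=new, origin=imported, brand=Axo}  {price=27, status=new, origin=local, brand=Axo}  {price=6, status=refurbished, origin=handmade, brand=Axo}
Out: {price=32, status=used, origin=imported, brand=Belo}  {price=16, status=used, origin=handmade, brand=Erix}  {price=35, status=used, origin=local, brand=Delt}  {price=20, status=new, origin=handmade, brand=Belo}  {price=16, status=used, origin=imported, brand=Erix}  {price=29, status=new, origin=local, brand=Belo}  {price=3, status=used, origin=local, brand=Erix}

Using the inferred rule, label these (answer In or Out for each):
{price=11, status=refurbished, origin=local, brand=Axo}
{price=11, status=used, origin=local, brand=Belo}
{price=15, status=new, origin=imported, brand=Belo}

The common property of the 'In' items is: brand is Axo. No 'Out' item has it.
In: {price=11, status=refurbished, origin=local, brand=Axo}, since brand is Axo.
Out: {price=11, status=used, origin=local, brand=Belo}, since brand is Belo.
Out: {price=15, status=new, origin=imported, brand=Belo}, since brand is Belo.

In, Out, Out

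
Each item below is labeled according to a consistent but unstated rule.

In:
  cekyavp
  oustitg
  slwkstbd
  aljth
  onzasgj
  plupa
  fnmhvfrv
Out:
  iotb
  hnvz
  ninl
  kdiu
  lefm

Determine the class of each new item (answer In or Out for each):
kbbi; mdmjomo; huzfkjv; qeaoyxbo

Out, In, In, In

The simplest hypothesis consistent with all the labels is: length ≥ 5.
Out: kbbi, since length 4. In: mdmjomo, since length 7. In: huzfkjv, since length 7. In: qeaoyxbo, since length 8.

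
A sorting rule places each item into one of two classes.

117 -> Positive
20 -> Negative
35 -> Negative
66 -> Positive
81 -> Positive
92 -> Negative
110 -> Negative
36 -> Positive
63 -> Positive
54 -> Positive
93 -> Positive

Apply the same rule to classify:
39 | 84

Positive, Positive

All 'Positive' examples share one property — multiple of 3 — and every 'Negative' example lacks it.
39: Positive (39 = 3·13).
84: Positive (84 = 3·28).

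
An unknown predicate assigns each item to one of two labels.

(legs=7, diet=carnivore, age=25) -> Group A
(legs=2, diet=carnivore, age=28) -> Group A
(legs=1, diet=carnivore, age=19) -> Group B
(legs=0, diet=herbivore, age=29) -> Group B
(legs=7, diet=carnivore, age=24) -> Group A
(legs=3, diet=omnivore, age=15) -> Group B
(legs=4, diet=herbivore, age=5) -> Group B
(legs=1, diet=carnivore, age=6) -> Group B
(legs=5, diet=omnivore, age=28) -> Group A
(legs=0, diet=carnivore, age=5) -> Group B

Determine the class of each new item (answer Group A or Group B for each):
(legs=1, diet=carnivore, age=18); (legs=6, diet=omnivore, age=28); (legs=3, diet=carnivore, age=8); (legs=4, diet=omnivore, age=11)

Rule: age ≥ 19 AND legs ≥ 2. This holds for each 'Group A' example and fails for each 'Group B' one.
(legs=1, diet=carnivore, age=18): age = 18, legs = 1, fails this test → Group B.
(legs=6, diet=omnivore, age=28): age = 28, legs = 6, qualifies → Group A.
(legs=3, diet=carnivore, age=8): age = 8, legs = 3, fails this test → Group B.
(legs=4, diet=omnivore, age=11): age = 11, legs = 4, fails this test → Group B.

Group B, Group A, Group B, Group B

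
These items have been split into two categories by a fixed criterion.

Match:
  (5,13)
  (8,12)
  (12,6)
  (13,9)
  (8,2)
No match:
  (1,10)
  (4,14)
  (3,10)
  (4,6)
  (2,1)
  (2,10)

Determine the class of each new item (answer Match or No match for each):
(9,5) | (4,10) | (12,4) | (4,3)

Match, No match, Match, No match

All 'Match' examples share one property — first ≥ 5 — and every 'No match' example lacks it.
(9,5): Match (first 9). (4,10): No match (first 4). (12,4): Match (first 12). (4,3): No match (first 4).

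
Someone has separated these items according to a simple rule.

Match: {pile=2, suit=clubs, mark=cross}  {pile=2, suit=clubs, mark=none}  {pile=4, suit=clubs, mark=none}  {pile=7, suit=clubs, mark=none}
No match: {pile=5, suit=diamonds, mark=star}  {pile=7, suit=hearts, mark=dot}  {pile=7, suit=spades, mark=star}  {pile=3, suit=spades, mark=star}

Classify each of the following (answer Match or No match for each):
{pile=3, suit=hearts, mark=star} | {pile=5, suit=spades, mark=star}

No match, No match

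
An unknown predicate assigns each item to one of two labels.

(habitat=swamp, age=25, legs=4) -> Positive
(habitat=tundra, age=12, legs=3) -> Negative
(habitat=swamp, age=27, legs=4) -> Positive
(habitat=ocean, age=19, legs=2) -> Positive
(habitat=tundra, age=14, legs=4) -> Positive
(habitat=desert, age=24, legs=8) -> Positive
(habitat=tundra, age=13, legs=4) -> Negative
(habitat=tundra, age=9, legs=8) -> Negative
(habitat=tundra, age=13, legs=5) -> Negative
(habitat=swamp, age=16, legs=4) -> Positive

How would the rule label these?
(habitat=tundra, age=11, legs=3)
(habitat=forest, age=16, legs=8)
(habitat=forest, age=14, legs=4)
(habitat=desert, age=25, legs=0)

The rule appears to be: age ≥ 14.

Negative, Positive, Positive, Positive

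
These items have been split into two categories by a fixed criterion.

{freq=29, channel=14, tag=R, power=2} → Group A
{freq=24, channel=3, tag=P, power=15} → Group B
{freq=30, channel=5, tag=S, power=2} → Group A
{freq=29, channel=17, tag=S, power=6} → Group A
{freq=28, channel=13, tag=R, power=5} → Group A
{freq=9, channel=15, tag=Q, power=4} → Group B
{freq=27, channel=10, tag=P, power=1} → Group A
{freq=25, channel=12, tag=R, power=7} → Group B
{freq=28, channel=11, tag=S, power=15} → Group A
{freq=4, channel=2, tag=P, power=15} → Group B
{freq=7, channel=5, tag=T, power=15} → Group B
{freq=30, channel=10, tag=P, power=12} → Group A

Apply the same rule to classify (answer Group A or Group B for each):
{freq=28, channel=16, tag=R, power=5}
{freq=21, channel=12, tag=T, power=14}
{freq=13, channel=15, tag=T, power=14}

Group A, Group B, Group B

The simplest hypothesis consistent with all the labels is: freq ≥ 27.
Group A: {freq=28, channel=16, tag=R, power=5}, since freq = 28.
Group B: {freq=21, channel=12, tag=T, power=14}, since freq = 21.
Group B: {freq=13, channel=15, tag=T, power=14}, since freq = 13.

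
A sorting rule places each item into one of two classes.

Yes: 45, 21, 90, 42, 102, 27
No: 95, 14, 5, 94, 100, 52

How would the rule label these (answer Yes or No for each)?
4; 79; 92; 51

The pattern is that an item is 'Yes' exactly when: multiple of 3.

No, No, No, Yes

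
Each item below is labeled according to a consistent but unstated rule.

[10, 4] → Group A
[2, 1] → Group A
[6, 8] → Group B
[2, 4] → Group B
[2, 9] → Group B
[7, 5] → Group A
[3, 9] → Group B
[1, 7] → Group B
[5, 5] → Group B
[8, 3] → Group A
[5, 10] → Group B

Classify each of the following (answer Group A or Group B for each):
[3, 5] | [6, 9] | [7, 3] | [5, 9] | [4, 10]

Group B, Group B, Group A, Group B, Group B

The rule appears to be: first > second.
Group B: [3, 5], since 3 < 5. Group B: [6, 9], since 6 < 9. Group A: [7, 3], since 7 > 3. Group B: [5, 9], since 5 < 9. Group B: [4, 10], since 4 < 10.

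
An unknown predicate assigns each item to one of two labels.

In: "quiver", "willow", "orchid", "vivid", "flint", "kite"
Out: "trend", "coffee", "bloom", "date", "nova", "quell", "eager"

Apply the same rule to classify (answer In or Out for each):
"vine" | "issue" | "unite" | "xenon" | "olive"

In, In, In, Out, In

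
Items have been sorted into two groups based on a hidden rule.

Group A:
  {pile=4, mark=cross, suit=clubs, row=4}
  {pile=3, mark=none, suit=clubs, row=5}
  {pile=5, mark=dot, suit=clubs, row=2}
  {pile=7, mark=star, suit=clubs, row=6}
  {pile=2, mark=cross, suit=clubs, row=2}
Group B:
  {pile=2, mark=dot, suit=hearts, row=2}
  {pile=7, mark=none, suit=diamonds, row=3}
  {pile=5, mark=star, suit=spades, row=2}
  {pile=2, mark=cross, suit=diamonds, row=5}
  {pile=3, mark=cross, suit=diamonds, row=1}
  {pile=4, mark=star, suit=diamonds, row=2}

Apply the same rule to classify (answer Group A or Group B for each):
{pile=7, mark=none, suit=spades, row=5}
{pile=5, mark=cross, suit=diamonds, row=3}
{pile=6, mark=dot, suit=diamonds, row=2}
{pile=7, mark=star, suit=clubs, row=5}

One predicate separates the groups cleanly: suit is clubs.
{pile=7, mark=none, suit=spades, row=5} → suit is spades → Group B.
{pile=5, mark=cross, suit=diamonds, row=3} → suit is diamonds → Group B.
{pile=6, mark=dot, suit=diamonds, row=2} → suit is diamonds → Group B.
{pile=7, mark=star, suit=clubs, row=5} → suit is clubs → Group A.

Group B, Group B, Group B, Group A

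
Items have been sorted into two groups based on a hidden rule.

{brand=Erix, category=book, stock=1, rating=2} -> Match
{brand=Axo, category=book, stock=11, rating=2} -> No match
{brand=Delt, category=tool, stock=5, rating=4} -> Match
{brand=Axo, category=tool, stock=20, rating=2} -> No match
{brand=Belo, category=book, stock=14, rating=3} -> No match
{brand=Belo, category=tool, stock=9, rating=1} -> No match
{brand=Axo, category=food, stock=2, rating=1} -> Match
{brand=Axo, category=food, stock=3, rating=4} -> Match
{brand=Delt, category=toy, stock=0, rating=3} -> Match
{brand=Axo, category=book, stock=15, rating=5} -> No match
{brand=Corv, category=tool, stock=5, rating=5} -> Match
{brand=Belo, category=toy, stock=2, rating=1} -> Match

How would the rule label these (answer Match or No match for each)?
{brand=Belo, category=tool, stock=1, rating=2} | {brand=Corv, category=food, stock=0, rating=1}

Match, Match

All 'Match' examples share one property — stock ≤ 5 — and every 'No match' example lacks it.
Match: {brand=Belo, category=tool, stock=1, rating=2}, since stock = 1.
Match: {brand=Corv, category=food, stock=0, rating=1}, since stock = 0.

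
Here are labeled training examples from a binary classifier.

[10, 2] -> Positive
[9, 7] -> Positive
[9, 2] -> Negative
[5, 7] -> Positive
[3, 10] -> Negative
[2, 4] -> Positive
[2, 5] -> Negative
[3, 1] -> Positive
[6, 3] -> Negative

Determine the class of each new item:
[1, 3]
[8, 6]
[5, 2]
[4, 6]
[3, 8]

Every 'Positive' example satisfies: sum is even. None of the 'Negative' examples do.
[1, 3]: 1+3 = 4, matches → Positive.
[8, 6]: 8+6 = 14, matches → Positive.
[5, 2]: 5+2 = 7, doesn't qualify → Negative.
[4, 6]: 4+6 = 10, matches → Positive.
[3, 8]: 3+8 = 11, doesn't qualify → Negative.

Positive, Positive, Negative, Positive, Negative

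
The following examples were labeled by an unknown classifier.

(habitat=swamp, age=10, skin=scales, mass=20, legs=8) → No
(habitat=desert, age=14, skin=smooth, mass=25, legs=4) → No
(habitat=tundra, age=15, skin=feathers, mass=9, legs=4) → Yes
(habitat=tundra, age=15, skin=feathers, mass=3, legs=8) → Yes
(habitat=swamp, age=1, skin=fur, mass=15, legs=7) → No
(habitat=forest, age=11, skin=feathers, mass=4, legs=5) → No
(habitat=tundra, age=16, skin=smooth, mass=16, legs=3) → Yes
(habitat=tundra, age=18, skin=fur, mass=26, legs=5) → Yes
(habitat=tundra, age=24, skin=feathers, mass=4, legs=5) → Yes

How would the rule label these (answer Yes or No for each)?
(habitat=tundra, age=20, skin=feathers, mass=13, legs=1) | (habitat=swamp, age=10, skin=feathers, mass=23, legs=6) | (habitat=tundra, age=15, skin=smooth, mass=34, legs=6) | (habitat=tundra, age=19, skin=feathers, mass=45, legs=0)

Yes, No, Yes, Yes

The classifier is using: habitat is tundra.
(habitat=tundra, age=20, skin=feathers, mass=13, legs=1): habitat is tundra, qualifies → Yes.
(habitat=swamp, age=10, skin=feathers, mass=23, legs=6): habitat is swamp, doesn't qualify → No.
(habitat=tundra, age=15, skin=smooth, mass=34, legs=6): habitat is tundra, qualifies → Yes.
(habitat=tundra, age=19, skin=feathers, mass=45, legs=0): habitat is tundra, qualifies → Yes.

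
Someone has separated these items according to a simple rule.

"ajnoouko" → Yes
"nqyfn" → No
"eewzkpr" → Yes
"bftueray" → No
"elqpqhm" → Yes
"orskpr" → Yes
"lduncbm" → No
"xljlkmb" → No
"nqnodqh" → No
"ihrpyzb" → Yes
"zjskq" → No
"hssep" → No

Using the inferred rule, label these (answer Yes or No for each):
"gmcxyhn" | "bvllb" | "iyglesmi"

No, No, Yes

The simplest hypothesis consistent with all the labels is: starts with a vowel.
"gmcxyhn": starts with 'g' — fails the rule, so No.
"bvllb": starts with 'b' — fails the rule, so No.
"iyglesmi": starts with 'i' — satisfies this, so Yes.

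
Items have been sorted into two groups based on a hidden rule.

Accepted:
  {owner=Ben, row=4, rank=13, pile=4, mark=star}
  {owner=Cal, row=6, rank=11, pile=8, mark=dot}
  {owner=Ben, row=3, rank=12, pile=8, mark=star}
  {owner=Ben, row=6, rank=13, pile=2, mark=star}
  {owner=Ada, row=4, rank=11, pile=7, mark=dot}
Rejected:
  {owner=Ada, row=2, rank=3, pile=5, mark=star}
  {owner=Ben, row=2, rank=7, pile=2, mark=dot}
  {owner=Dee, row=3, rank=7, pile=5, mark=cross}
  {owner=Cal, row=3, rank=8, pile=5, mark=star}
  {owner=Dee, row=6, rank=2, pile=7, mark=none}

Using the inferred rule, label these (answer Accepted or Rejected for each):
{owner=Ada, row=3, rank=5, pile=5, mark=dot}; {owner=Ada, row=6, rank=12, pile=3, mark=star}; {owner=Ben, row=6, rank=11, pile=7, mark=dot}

Rejected, Accepted, Accepted

The distinguishing property — rank ≥ 11 — holds for all the 'Accepted' cases and none of the 'Rejected' cases.
{owner=Ada, row=3, rank=5, pile=5, mark=dot} → rank = 5 → Rejected.
{owner=Ada, row=6, rank=12, pile=3, mark=star} → rank = 12 → Accepted.
{owner=Ben, row=6, rank=11, pile=7, mark=dot} → rank = 11 → Accepted.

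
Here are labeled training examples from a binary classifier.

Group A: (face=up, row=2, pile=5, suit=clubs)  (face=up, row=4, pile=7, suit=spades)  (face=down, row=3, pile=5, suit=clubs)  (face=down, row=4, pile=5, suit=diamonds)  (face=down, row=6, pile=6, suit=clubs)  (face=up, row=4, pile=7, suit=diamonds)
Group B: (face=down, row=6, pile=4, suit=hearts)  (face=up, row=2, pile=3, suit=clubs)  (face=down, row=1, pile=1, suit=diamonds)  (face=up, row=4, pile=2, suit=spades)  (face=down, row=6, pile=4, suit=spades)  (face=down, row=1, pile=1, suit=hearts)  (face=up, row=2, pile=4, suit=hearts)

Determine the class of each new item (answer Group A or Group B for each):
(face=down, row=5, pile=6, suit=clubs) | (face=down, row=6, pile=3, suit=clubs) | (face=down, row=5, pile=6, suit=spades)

Group A, Group B, Group A

Rule: pile ≥ 5. This holds for each 'Group A' example and fails for each 'Group B' one.
(face=down, row=5, pile=6, suit=clubs) — pile = 6, hence Group A.
(face=down, row=6, pile=3, suit=clubs) — pile = 3, hence Group B.
(face=down, row=5, pile=6, suit=spades) — pile = 6, hence Group A.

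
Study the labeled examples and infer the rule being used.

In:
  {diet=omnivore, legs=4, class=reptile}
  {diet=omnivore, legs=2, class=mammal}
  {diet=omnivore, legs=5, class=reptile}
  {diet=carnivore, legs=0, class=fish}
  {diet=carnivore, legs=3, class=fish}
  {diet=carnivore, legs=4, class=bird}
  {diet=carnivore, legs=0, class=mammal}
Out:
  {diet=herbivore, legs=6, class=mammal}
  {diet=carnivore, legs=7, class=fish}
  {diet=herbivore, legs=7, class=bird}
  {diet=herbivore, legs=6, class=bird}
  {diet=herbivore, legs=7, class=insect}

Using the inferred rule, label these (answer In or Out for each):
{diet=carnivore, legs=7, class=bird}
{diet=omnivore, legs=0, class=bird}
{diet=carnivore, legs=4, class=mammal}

Out, In, In

The rule appears to be: legs ≤ 5.
Out: {diet=carnivore, legs=7, class=bird}, since legs = 7. In: {diet=omnivore, legs=0, class=bird}, since legs = 0. In: {diet=carnivore, legs=4, class=mammal}, since legs = 4.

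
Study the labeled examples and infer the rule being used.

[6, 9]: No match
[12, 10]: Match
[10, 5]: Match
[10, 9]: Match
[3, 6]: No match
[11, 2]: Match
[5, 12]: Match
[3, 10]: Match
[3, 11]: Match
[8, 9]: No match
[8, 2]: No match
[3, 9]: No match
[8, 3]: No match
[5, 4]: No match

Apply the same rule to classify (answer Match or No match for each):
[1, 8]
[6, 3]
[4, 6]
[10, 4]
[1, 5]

No match, No match, No match, Match, No match

The classifier is using: max ≥ 10.
[1, 8]: max 8 — lacks this property, so No match. [6, 3]: max 6 — lacks this property, so No match. [4, 6]: max 6 — lacks this property, so No match. [10, 4]: max 10 — checks out, so Match. [1, 5]: max 5 — lacks this property, so No match.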